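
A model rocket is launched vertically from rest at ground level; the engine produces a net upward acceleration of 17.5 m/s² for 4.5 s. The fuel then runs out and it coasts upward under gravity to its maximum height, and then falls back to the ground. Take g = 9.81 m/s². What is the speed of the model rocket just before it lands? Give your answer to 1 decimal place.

98.4 m/s

Phase 1 (powered ascent): v₀ = 0 m/s, a = 17.5 m/s².
v = v₀ + at = 0 + (17.5)(4.5) = 78.8 m/s
Δx = v₀t + ½at² = 0·4.5 + 0.5·17.5·4.5² = 177 m

Phase 2 (coasting upward): v₀ = 78.8 m/s, a = -9.81 m/s².
v = v₀ + at → t = (0 − 78.8) / -9.81 = 8.03 s
v² = v₀² + 2aΔx → Δx = (0² − 78.8²)/(2·-9.81) = 316 m

Phase 3 (free fall): v₀ = 0 m/s, a = -9.81 m/s².
Falls 493 m from rest: t = √(2·493/9.81) = 10.0 s; v = g·t = 98.4 m/s.
Impact speed = 98.4 m/s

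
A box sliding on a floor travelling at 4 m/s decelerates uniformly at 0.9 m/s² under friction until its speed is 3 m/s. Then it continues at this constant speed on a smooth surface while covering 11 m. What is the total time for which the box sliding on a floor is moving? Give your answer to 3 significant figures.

Phase 1 (decelerating): v₀ = 4.00 m/s, a = -0.9 m/s².
v = v₀ + at → t = (3 − 4.00) / -0.9 = 1.11 s
v² = v₀² + 2aΔx → Δx = (3² − 4.00²)/(2·-0.9) = 3.89 m

Phase 2 (constant speed): v₀ = 3.00 m/s, a = 0 m/s².
Constant speed: t = d/v = 11/3.00 = 3.67 s
Total time = 1.11 + 3.67 = 4.78 s

4.78 s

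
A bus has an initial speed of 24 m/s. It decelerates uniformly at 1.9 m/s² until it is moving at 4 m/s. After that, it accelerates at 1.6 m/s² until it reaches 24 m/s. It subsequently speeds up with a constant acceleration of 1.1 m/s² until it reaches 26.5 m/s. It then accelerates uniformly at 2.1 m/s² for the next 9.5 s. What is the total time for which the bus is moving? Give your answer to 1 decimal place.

Phase 1 (decelerating): v₀ = 24.0 m/s, a = -1.9 m/s².
v = v₀ + at → t = (4 − 24.0) / -1.9 = 10.5 s
v² = v₀² + 2aΔx → Δx = (4² − 24.0²)/(2·-1.9) = 147 m

Phase 2 (accelerating): v₀ = 4.00 m/s, a = 1.6 m/s².
v = v₀ + at → t = (24 − 4.00) / 1.6 = 12.5 s
v² = v₀² + 2aΔx → Δx = (24² − 4.00²)/(2·1.6) = 175 m

Phase 3 (accelerating): v₀ = 24.0 m/s, a = 1.1 m/s².
v = v₀ + at → t = (26.5 − 24.0) / 1.1 = 2.27 s
v² = v₀² + 2aΔx → Δx = (26.5² − 24.0²)/(2·1.1) = 57.4 m

Phase 4 (accelerating): v₀ = 26.5 m/s, a = 2.1 m/s².
v = v₀ + at = 26.5 + (2.1)(9.5) = 46.5 m/s
Δx = v₀t + ½at² = 26.5·9.5 + 0.5·2.1·9.5² = 347 m
Total time = 10.5 + 12.5 + 2.27 + 9.50 = 34.8 s

34.8 s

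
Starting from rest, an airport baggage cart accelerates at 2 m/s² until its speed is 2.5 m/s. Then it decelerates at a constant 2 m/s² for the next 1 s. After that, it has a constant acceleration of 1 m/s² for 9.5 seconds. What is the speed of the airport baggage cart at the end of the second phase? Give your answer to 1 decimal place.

Phase 1 (accelerating): v₀ = 0 m/s, a = 2 m/s².
v = v₀ + at → t = (2.5 − 0) / 2 = 1.25 s
v² = v₀² + 2aΔx → Δx = (2.5² − 0²)/(2·2) = 1.56 m

Phase 2 (decelerating): v₀ = 2.50 m/s, a = -2 m/s².
v = v₀ + at = 2.50 + (-2)(1) = 0.500 m/s
Δx = v₀t + ½at² = 2.50·1 + 0.5·-2·1² = 1.50 m
Speed at end of phase 2 = 0.500 m/s

0.5 m/s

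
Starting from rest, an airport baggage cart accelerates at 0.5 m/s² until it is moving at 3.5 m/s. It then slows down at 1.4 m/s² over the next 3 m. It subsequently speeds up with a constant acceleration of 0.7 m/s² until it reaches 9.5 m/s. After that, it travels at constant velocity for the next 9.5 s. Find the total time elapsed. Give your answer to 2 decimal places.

28.37 s

Phase 1 (accelerating): v₀ = 0 m/s, a = 0.5 m/s².
v = v₀ + at → t = (3.5 − 0) / 0.5 = 7.00 s
v² = v₀² + 2aΔx → Δx = (3.5² − 0²)/(2·0.5) = 12.2 m

Phase 2 (decelerating): v₀ = 3.50 m/s, a = -1.4 m/s².
v² = v₀² + 2aΔx = 3.50² + 2·-1.4·3 = 3.85 → v = 1.96 m/s
t = (v − v₀)/a = (1.96 − 3.50)/-1.4 = 1.10 s

Phase 3 (accelerating): v₀ = 1.96 m/s, a = 0.7 m/s².
v = v₀ + at → t = (9.5 − 1.96) / 0.7 = 10.8 s
v² = v₀² + 2aΔx → Δx = (9.5² − 1.96²)/(2·0.7) = 61.7 m

Phase 4 (constant speed): v₀ = 9.50 m/s, a = 0 m/s².
v = v₀ + at = 9.50 + (0)(9.5) = 9.50 m/s
Δx = v₀t + ½at² = 9.50·9.5 + 0.5·0·9.5² = 90.2 m
Total time = 7.00 + 1.10 + 10.8 + 9.50 = 28.4 s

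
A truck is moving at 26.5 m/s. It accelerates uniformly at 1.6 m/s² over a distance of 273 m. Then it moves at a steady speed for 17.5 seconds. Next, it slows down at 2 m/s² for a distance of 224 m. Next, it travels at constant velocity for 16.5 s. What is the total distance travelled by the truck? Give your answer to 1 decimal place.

1621.9 m

Phase 1 (accelerating): v₀ = 26.5 m/s, a = 1.6 m/s².
v² = v₀² + 2aΔx = 26.5² + 2·1.6·273 = 1580 → v = 39.7 m/s
t = (v − v₀)/a = (39.7 − 26.5)/1.6 = 8.25 s

Phase 2 (constant speed): v₀ = 39.7 m/s, a = 0 m/s².
v = v₀ + at = 39.7 + (0)(17.5) = 39.7 m/s
Δx = v₀t + ½at² = 39.7·17.5 + 0.5·0·17.5² = 695 m

Phase 3 (decelerating): v₀ = 39.7 m/s, a = -2 m/s².
v² = v₀² + 2aΔx = 39.7² + 2·-2·224 = 680 → v = 26.1 m/s
t = (v − v₀)/a = (26.1 − 39.7)/-2 = 6.81 s

Phase 4 (constant speed): v₀ = 26.1 m/s, a = 0 m/s².
v = v₀ + at = 26.1 + (0)(16.5) = 26.1 m/s
Δx = v₀t + ½at² = 26.1·16.5 + 0.5·0·16.5² = 430 m
Total distance = 273 + 695 + 224 + 430 = 1620 m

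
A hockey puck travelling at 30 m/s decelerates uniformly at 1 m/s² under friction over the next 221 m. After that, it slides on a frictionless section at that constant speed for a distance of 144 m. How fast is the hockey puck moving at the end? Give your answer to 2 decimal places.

21.40 m/s

Phase 1 (decelerating): v₀ = 30.0 m/s, a = -1 m/s².
v² = v₀² + 2aΔx = 30.0² + 2·-1·221 = 458 → v = 21.4 m/s
t = (v − v₀)/a = (21.4 − 30.0)/-1 = 8.60 s

Phase 2 (constant speed): v₀ = 21.4 m/s, a = 0 m/s².
Constant speed: t = d/v = 144/21.4 = 6.73 s
Final speed = 21.4 m/s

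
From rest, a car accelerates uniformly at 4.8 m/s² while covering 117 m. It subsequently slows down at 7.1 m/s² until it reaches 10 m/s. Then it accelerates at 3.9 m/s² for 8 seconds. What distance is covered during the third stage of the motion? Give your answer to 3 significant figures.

Phase 1 (accelerating): v₀ = 0 m/s, a = 4.8 m/s².
v² = v₀² + 2aΔx = 0² + 2·4.8·117 = 1120 → v = 33.5 m/s
t = (v − v₀)/a = (33.5 − 0)/4.8 = 6.98 s

Phase 2 (decelerating): v₀ = 33.5 m/s, a = -7.1 m/s².
v = v₀ + at → t = (10 − 33.5) / -7.1 = 3.31 s
v² = v₀² + 2aΔx → Δx = (10² − 33.5²)/(2·-7.1) = 72.1 m

Phase 3 (accelerating): v₀ = 10.0 m/s, a = 3.9 m/s².
v = v₀ + at = 10.0 + (3.9)(8) = 41.2 m/s
Δx = v₀t + ½at² = 10.0·8 + 0.5·3.9·8² = 205 m
Distance in phase 3 = 205 m

205 m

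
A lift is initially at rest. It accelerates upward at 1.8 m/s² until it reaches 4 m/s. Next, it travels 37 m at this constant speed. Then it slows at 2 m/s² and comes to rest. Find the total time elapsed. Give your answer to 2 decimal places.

13.47 s

Phase 1 (accelerating): v₀ = 0 m/s, a = 1.8 m/s².
v = v₀ + at → t = (4 − 0) / 1.8 = 2.22 s
v² = v₀² + 2aΔx → Δx = (4² − 0²)/(2·1.8) = 4.44 m

Phase 2 (constant speed): v₀ = 4.00 m/s, a = 0 m/s².
Constant speed: t = d/v = 37/4.00 = 9.25 s

Phase 3 (decelerating): v₀ = 4.00 m/s, a = -2 m/s².
v = v₀ + at → t = (0 − 4.00) / -2 = 2.00 s
v² = v₀² + 2aΔx → Δx = (0² − 4.00²)/(2·-2) = 4.00 m
Total time = 2.22 + 9.25 + 2.00 = 13.5 s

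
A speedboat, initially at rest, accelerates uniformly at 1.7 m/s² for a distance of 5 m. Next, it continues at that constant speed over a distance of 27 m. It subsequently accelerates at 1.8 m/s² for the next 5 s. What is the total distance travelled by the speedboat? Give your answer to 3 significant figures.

75.1 m

Phase 1 (accelerating): v₀ = 0 m/s, a = 1.7 m/s².
v² = v₀² + 2aΔx = 0² + 2·1.7·5 = 17.0 → v = 4.12 m/s
t = (v − v₀)/a = (4.12 − 0)/1.7 = 2.43 s

Phase 2 (constant speed): v₀ = 4.12 m/s, a = 0 m/s².
Constant speed: t = d/v = 27/4.12 = 6.55 s

Phase 3 (accelerating): v₀ = 4.12 m/s, a = 1.8 m/s².
v = v₀ + at = 4.12 + (1.8)(5) = 13.1 m/s
Δx = v₀t + ½at² = 4.12·5 + 0.5·1.8·5² = 43.1 m
Total distance = 5.00 + 27.0 + 43.1 = 75.1 m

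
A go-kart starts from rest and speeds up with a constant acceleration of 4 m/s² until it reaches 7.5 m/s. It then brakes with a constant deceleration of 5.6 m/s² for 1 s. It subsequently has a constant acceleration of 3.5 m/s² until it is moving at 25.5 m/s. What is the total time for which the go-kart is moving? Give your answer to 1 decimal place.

Phase 1 (accelerating): v₀ = 0 m/s, a = 4 m/s².
v = v₀ + at → t = (7.5 − 0) / 4 = 1.88 s
v² = v₀² + 2aΔx → Δx = (7.5² − 0²)/(2·4) = 7.03 m

Phase 2 (decelerating): v₀ = 7.50 m/s, a = -5.6 m/s².
v = v₀ + at = 7.50 + (-5.6)(1) = 1.90 m/s
Δx = v₀t + ½at² = 7.50·1 + 0.5·-5.6·1² = 4.70 m

Phase 3 (accelerating): v₀ = 1.90 m/s, a = 3.5 m/s².
v = v₀ + at → t = (25.5 − 1.90) / 3.5 = 6.74 s
v² = v₀² + 2aΔx → Δx = (25.5² − 1.90²)/(2·3.5) = 92.4 m
Total time = 1.88 + 1.00 + 6.74 = 9.62 s

9.6 s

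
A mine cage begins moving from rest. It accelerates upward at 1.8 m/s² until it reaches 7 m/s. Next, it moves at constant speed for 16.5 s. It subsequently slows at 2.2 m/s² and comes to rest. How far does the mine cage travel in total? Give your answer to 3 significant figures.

140 m

Phase 1 (accelerating): v₀ = 0 m/s, a = 1.8 m/s².
v = v₀ + at → t = (7 − 0) / 1.8 = 3.89 s
v² = v₀² + 2aΔx → Δx = (7² − 0²)/(2·1.8) = 13.6 m

Phase 2 (constant speed): v₀ = 7.00 m/s, a = 0 m/s².
v = v₀ + at = 7.00 + (0)(16.5) = 7.00 m/s
Δx = v₀t + ½at² = 7.00·16.5 + 0.5·0·16.5² = 116 m

Phase 3 (decelerating): v₀ = 7.00 m/s, a = -2.2 m/s².
v = v₀ + at → t = (0 − 7.00) / -2.2 = 3.18 s
v² = v₀² + 2aΔx → Δx = (0² − 7.00²)/(2·-2.2) = 11.1 m
Total distance = 13.6 + 116 + 11.1 = 140 m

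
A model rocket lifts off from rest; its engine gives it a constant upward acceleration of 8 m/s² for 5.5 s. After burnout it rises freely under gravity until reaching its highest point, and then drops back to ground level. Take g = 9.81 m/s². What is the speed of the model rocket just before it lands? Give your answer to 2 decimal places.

Phase 1 (powered ascent): v₀ = 0 m/s, a = 8 m/s².
v = v₀ + at = 0 + (8)(5.5) = 44.0 m/s
Δx = v₀t + ½at² = 0·5.5 + 0.5·8·5.5² = 121 m

Phase 2 (coasting upward): v₀ = 44.0 m/s, a = -9.81 m/s².
v = v₀ + at → t = (0 − 44.0) / -9.81 = 4.49 s
v² = v₀² + 2aΔx → Δx = (0² − 44.0²)/(2·-9.81) = 98.7 m

Phase 3 (free fall): v₀ = 0 m/s, a = -9.81 m/s².
Falls 220 m from rest: t = √(2·220/9.81) = 6.69 s; v = g·t = 65.7 m/s.
Impact speed = 65.7 m/s

65.65 m/s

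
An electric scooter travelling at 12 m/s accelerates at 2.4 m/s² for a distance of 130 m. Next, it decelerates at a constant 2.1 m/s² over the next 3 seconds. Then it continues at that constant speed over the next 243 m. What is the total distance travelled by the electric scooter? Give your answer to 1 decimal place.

446.7 m

Phase 1 (accelerating): v₀ = 12.0 m/s, a = 2.4 m/s².
v² = v₀² + 2aΔx = 12.0² + 2·2.4·130 = 768 → v = 27.7 m/s
t = (v − v₀)/a = (27.7 − 12.0)/2.4 = 6.55 s

Phase 2 (decelerating): v₀ = 27.7 m/s, a = -2.1 m/s².
v = v₀ + at = 27.7 + (-2.1)(3) = 21.4 m/s
Δx = v₀t + ½at² = 27.7·3 + 0.5·-2.1·3² = 73.7 m

Phase 3 (constant speed): v₀ = 21.4 m/s, a = 0 m/s².
Constant speed: t = d/v = 243/21.4 = 11.3 s
Total distance = 130 + 73.7 + 243 = 447 m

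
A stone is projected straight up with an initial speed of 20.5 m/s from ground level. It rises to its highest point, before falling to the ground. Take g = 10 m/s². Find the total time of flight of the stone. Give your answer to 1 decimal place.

4.1 s

Phase 1 (rising): v₀ = 20.5 m/s, a = -10 m/s².
v = v₀ + at → t = (0 − 20.5) / -10 = 2.05 s
v² = v₀² + 2aΔx → Δx = (0² − 20.5²)/(2·-10) = 21.0 m

Phase 2 (falling): v₀ = 0 m/s, a = -10 m/s².
Falls 21.0 m from rest: t = √(2·21.0/10) = 2.05 s; v = g·t = 20.5 m/s.
Total time = 2.05 + 2.05 = 4.10 s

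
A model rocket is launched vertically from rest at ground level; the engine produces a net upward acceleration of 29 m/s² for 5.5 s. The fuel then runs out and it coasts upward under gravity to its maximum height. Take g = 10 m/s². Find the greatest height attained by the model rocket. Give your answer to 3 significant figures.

Phase 1 (powered ascent): v₀ = 0 m/s, a = 29 m/s².
v = v₀ + at = 0 + (29)(5.5) = 160 m/s
Δx = v₀t + ½at² = 0·5.5 + 0.5·29·5.5² = 439 m

Phase 2 (coasting upward): v₀ = 160 m/s, a = -10 m/s².
v = v₀ + at → t = (0 − 160) / -10 = 15.9 s
v² = v₀² + 2aΔx → Δx = (0² − 160²)/(2·-10) = 1270 m
Maximum height = 439 + 1270 = 1710 m

1710 m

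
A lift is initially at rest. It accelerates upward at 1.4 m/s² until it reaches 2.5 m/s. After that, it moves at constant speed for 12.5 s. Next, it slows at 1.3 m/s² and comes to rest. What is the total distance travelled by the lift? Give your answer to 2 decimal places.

35.89 m

Phase 1 (accelerating): v₀ = 0 m/s, a = 1.4 m/s².
v = v₀ + at → t = (2.5 − 0) / 1.4 = 1.79 s
v² = v₀² + 2aΔx → Δx = (2.5² − 0²)/(2·1.4) = 2.23 m

Phase 2 (constant speed): v₀ = 2.50 m/s, a = 0 m/s².
v = v₀ + at = 2.50 + (0)(12.5) = 2.50 m/s
Δx = v₀t + ½at² = 2.50·12.5 + 0.5·0·12.5² = 31.2 m

Phase 3 (decelerating): v₀ = 2.50 m/s, a = -1.3 m/s².
v = v₀ + at → t = (0 − 2.50) / -1.3 = 1.92 s
v² = v₀² + 2aΔx → Δx = (0² − 2.50²)/(2·-1.3) = 2.40 m
Total distance = 2.23 + 31.2 + 2.40 = 35.9 m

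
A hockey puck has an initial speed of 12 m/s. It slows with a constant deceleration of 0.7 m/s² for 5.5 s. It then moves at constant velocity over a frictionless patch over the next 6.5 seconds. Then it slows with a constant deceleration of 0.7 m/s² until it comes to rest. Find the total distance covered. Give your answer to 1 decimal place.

155.8 m

Phase 1 (decelerating): v₀ = 12.0 m/s, a = -0.7 m/s².
v = v₀ + at = 12.0 + (-0.7)(5.5) = 8.15 m/s
Δx = v₀t + ½at² = 12.0·5.5 + 0.5·-0.7·5.5² = 55.4 m

Phase 2 (constant speed): v₀ = 8.15 m/s, a = 0 m/s².
v = v₀ + at = 8.15 + (0)(6.5) = 8.15 m/s
Δx = v₀t + ½at² = 8.15·6.5 + 0.5·0·6.5² = 53.0 m

Phase 3 (decelerating): v₀ = 8.15 m/s, a = -0.7 m/s².
v = v₀ + at → t = (0 − 8.15) / -0.7 = 11.6 s
v² = v₀² + 2aΔx → Δx = (0² − 8.15²)/(2·-0.7) = 47.4 m
Total distance = 55.4 + 53.0 + 47.4 = 156 m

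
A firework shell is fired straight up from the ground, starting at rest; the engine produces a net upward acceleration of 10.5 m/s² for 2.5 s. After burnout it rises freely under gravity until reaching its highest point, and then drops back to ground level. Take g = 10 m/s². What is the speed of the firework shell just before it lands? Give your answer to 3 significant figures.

36.7 m/s

Phase 1 (powered ascent): v₀ = 0 m/s, a = 10.5 m/s².
v = v₀ + at = 0 + (10.5)(2.5) = 26.2 m/s
Δx = v₀t + ½at² = 0·2.5 + 0.5·10.5·2.5² = 32.8 m

Phase 2 (coasting upward): v₀ = 26.2 m/s, a = -10 m/s².
v = v₀ + at → t = (0 − 26.2) / -10 = 2.62 s
v² = v₀² + 2aΔx → Δx = (0² − 26.2²)/(2·-10) = 34.5 m

Phase 3 (free fall): v₀ = 0 m/s, a = -10 m/s².
Falls 67.3 m from rest: t = √(2·67.3/10) = 3.67 s; v = g·t = 36.7 m/s.
Impact speed = 36.7 m/s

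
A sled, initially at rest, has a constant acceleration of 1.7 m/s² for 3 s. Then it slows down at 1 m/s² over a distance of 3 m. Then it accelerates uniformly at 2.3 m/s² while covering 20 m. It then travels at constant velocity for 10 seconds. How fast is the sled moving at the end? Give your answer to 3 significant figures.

10.6 m/s

Phase 1 (accelerating): v₀ = 0 m/s, a = 1.7 m/s².
v = v₀ + at = 0 + (1.7)(3) = 5.10 m/s
Δx = v₀t + ½at² = 0·3 + 0.5·1.7·3² = 7.65 m

Phase 2 (decelerating): v₀ = 5.10 m/s, a = -1 m/s².
v² = v₀² + 2aΔx = 5.10² + 2·-1·3 = 20.0 → v = 4.47 m/s
t = (v − v₀)/a = (4.47 − 5.10)/-1 = 0.627 s

Phase 3 (accelerating): v₀ = 4.47 m/s, a = 2.3 m/s².
v² = v₀² + 2aΔx = 4.47² + 2·2.3·20 = 112 → v = 10.6 m/s
t = (v − v₀)/a = (10.6 − 4.47)/2.3 = 2.66 s

Phase 4 (constant speed): v₀ = 10.6 m/s, a = 0 m/s².
v = v₀ + at = 10.6 + (0)(10) = 10.6 m/s
Δx = v₀t + ½at² = 10.6·10 + 0.5·0·10² = 106 m
Final speed = 10.6 m/s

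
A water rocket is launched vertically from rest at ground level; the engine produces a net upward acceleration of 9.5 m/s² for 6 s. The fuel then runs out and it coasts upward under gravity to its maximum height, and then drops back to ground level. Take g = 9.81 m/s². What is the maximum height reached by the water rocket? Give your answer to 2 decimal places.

336.60 m

Phase 1 (powered ascent): v₀ = 0 m/s, a = 9.5 m/s².
v = v₀ + at = 0 + (9.5)(6) = 57.0 m/s
Δx = v₀t + ½at² = 0·6 + 0.5·9.5·6² = 171 m

Phase 2 (coasting upward): v₀ = 57.0 m/s, a = -9.81 m/s².
v = v₀ + at → t = (0 − 57.0) / -9.81 = 5.81 s
v² = v₀² + 2aΔx → Δx = (0² − 57.0²)/(2·-9.81) = 166 m
Maximum height = 171 + 166 = 337 m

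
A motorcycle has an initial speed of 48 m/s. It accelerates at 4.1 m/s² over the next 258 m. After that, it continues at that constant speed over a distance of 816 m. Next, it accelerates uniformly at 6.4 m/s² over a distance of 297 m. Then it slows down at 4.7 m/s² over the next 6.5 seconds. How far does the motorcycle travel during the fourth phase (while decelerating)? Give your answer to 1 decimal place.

490.1 m

Phase 1 (accelerating): v₀ = 48.0 m/s, a = 4.1 m/s².
v² = v₀² + 2aΔx = 48.0² + 2·4.1·258 = 4420 → v = 66.5 m/s
t = (v − v₀)/a = (66.5 − 48.0)/4.1 = 4.51 s

Phase 2 (constant speed): v₀ = 66.5 m/s, a = 0 m/s².
Constant speed: t = d/v = 816/66.5 = 12.3 s

Phase 3 (accelerating): v₀ = 66.5 m/s, a = 6.4 m/s².
v² = v₀² + 2aΔx = 66.5² + 2·6.4·297 = 8220 → v = 90.7 m/s
t = (v − v₀)/a = (90.7 − 66.5)/6.4 = 3.78 s

Phase 4 (decelerating): v₀ = 90.7 m/s, a = -4.7 m/s².
v = v₀ + at = 90.7 + (-4.7)(6.5) = 60.1 m/s
Δx = v₀t + ½at² = 90.7·6.5 + 0.5·-4.7·6.5² = 490 m
Distance in phase 4 = 490 m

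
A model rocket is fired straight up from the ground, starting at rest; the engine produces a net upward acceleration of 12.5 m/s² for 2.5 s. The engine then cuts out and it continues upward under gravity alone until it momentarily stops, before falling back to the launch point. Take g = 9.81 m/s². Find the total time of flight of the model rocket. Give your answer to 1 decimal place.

Phase 1 (powered ascent): v₀ = 0 m/s, a = 12.5 m/s².
v = v₀ + at = 0 + (12.5)(2.5) = 31.2 m/s
Δx = v₀t + ½at² = 0·2.5 + 0.5·12.5·2.5² = 39.1 m

Phase 2 (coasting upward): v₀ = 31.2 m/s, a = -9.81 m/s².
v = v₀ + at → t = (0 − 31.2) / -9.81 = 3.19 s
v² = v₀² + 2aΔx → Δx = (0² − 31.2²)/(2·-9.81) = 49.8 m

Phase 3 (free fall): v₀ = 0 m/s, a = -9.81 m/s².
Falls 88.8 m from rest: t = √(2·88.8/9.81) = 4.26 s; v = g·t = 41.7 m/s.
Total time = 2.50 + 3.19 + 4.26 = 9.94 s

9.9 s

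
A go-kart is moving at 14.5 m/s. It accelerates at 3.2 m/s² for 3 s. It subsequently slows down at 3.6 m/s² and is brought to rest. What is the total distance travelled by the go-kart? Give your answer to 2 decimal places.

Phase 1 (accelerating): v₀ = 14.5 m/s, a = 3.2 m/s².
v = v₀ + at = 14.5 + (3.2)(3) = 24.1 m/s
Δx = v₀t + ½at² = 14.5·3 + 0.5·3.2·3² = 57.9 m

Phase 2 (decelerating): v₀ = 24.1 m/s, a = -3.6 m/s².
v = v₀ + at → t = (0 − 24.1) / -3.6 = 6.69 s
v² = v₀² + 2aΔx → Δx = (0² − 24.1²)/(2·-3.6) = 80.7 m
Total distance = 57.9 + 80.7 = 139 m

138.57 m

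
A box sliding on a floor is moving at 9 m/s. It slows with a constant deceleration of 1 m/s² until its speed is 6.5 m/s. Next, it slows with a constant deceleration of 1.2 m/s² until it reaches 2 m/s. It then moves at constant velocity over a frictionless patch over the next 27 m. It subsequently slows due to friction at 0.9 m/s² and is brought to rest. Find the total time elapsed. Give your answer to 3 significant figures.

Phase 1 (decelerating): v₀ = 9.00 m/s, a = -1 m/s².
v = v₀ + at → t = (6.5 − 9.00) / -1 = 2.50 s
v² = v₀² + 2aΔx → Δx = (6.5² − 9.00²)/(2·-1) = 19.4 m

Phase 2 (decelerating): v₀ = 6.50 m/s, a = -1.2 m/s².
v = v₀ + at → t = (2 − 6.50) / -1.2 = 3.75 s
v² = v₀² + 2aΔx → Δx = (2² − 6.50²)/(2·-1.2) = 15.9 m

Phase 3 (constant speed): v₀ = 2.00 m/s, a = 0 m/s².
Constant speed: t = d/v = 27/2.00 = 13.5 s

Phase 4 (decelerating): v₀ = 2.00 m/s, a = -0.9 m/s².
v = v₀ + at → t = (0 − 2.00) / -0.9 = 2.22 s
v² = v₀² + 2aΔx → Δx = (0² − 2.00²)/(2·-0.9) = 2.22 m
Total time = 2.50 + 3.75 + 13.5 + 2.22 = 22.0 s

22.0 s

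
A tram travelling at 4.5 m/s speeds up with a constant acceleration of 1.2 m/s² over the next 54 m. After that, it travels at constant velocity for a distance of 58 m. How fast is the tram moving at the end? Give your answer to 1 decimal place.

12.2 m/s

Phase 1 (accelerating): v₀ = 4.50 m/s, a = 1.2 m/s².
v² = v₀² + 2aΔx = 4.50² + 2·1.2·54 = 150 → v = 12.2 m/s
t = (v − v₀)/a = (12.2 − 4.50)/1.2 = 6.45 s

Phase 2 (constant speed): v₀ = 12.2 m/s, a = 0 m/s².
Constant speed: t = d/v = 58/12.2 = 4.74 s
Final speed = 12.2 m/s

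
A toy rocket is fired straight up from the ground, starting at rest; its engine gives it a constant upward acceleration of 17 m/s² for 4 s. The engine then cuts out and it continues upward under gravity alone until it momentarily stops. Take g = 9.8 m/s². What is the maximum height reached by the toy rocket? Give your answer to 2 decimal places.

Phase 1 (powered ascent): v₀ = 0 m/s, a = 17 m/s².
v = v₀ + at = 0 + (17)(4) = 68.0 m/s
Δx = v₀t + ½at² = 0·4 + 0.5·17·4² = 136 m

Phase 2 (coasting upward): v₀ = 68.0 m/s, a = -9.8 m/s².
v = v₀ + at → t = (0 − 68.0) / -9.8 = 6.94 s
v² = v₀² + 2aΔx → Δx = (0² − 68.0²)/(2·-9.8) = 236 m
Maximum height = 136 + 236 = 372 m

371.92 m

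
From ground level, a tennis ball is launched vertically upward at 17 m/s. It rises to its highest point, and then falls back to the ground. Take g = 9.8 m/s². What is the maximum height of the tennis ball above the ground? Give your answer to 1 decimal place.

14.7 m

Phase 1 (rising): v₀ = 17.0 m/s, a = -9.8 m/s².
v = v₀ + at → t = (0 − 17.0) / -9.8 = 1.73 s
v² = v₀² + 2aΔx → Δx = (0² − 17.0²)/(2·-9.8) = 14.7 m
Maximum height = 14.7 m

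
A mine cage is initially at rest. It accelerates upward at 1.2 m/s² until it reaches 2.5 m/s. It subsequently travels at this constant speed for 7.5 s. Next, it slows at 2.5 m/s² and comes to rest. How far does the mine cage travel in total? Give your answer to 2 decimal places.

22.60 m

Phase 1 (accelerating): v₀ = 0 m/s, a = 1.2 m/s².
v = v₀ + at → t = (2.5 − 0) / 1.2 = 2.08 s
v² = v₀² + 2aΔx → Δx = (2.5² − 0²)/(2·1.2) = 2.60 m

Phase 2 (constant speed): v₀ = 2.50 m/s, a = 0 m/s².
v = v₀ + at = 2.50 + (0)(7.5) = 2.50 m/s
Δx = v₀t + ½at² = 2.50·7.5 + 0.5·0·7.5² = 18.8 m

Phase 3 (decelerating): v₀ = 2.50 m/s, a = -2.5 m/s².
v = v₀ + at → t = (0 − 2.50) / -2.5 = 1.00 s
v² = v₀² + 2aΔx → Δx = (0² − 2.50²)/(2·-2.5) = 1.25 m
Total distance = 2.60 + 18.8 + 1.25 = 22.6 m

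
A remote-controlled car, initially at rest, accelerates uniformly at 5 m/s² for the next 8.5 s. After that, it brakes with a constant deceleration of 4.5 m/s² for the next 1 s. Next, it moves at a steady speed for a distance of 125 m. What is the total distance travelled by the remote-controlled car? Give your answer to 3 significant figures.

Phase 1 (accelerating): v₀ = 0 m/s, a = 5 m/s².
v = v₀ + at = 0 + (5)(8.5) = 42.5 m/s
Δx = v₀t + ½at² = 0·8.5 + 0.5·5·8.5² = 181 m

Phase 2 (decelerating): v₀ = 42.5 m/s, a = -4.5 m/s².
v = v₀ + at = 42.5 + (-4.5)(1) = 38.0 m/s
Δx = v₀t + ½at² = 42.5·1 + 0.5·-4.5·1² = 40.2 m

Phase 3 (constant speed): v₀ = 38.0 m/s, a = 0 m/s².
Constant speed: t = d/v = 125/38.0 = 3.29 s
Total distance = 181 + 40.2 + 125 = 346 m

346 m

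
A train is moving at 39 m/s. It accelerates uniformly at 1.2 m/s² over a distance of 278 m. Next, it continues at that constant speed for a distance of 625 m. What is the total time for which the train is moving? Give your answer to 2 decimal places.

19.84 s

Phase 1 (accelerating): v₀ = 39.0 m/s, a = 1.2 m/s².
v² = v₀² + 2aΔx = 39.0² + 2·1.2·278 = 2190 → v = 46.8 m/s
t = (v − v₀)/a = (46.8 − 39.0)/1.2 = 6.48 s

Phase 2 (constant speed): v₀ = 46.8 m/s, a = 0 m/s².
Constant speed: t = d/v = 625/46.8 = 13.4 s
Total time = 6.48 + 13.4 = 19.8 s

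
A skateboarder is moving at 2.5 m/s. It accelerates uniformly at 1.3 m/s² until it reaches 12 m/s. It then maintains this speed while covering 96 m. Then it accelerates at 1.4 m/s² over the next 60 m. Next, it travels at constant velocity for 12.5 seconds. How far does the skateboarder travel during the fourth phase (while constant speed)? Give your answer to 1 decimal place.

Phase 1 (accelerating): v₀ = 2.50 m/s, a = 1.3 m/s².
v = v₀ + at → t = (12 − 2.50) / 1.3 = 7.31 s
v² = v₀² + 2aΔx → Δx = (12² − 2.50²)/(2·1.3) = 53.0 m

Phase 2 (constant speed): v₀ = 12.0 m/s, a = 0 m/s².
Constant speed: t = d/v = 96/12.0 = 8.00 s

Phase 3 (accelerating): v₀ = 12.0 m/s, a = 1.4 m/s².
v² = v₀² + 2aΔx = 12.0² + 2·1.4·60 = 312 → v = 17.7 m/s
t = (v − v₀)/a = (17.7 − 12.0)/1.4 = 4.05 s

Phase 4 (constant speed): v₀ = 17.7 m/s, a = 0 m/s².
v = v₀ + at = 17.7 + (0)(12.5) = 17.7 m/s
Δx = v₀t + ½at² = 17.7·12.5 + 0.5·0·12.5² = 221 m
Distance in phase 4 = 221 m

220.8 m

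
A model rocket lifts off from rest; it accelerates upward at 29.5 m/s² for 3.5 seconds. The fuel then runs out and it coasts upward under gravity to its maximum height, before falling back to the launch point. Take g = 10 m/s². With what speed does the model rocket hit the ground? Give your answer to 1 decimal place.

Phase 1 (powered ascent): v₀ = 0 m/s, a = 29.5 m/s².
v = v₀ + at = 0 + (29.5)(3.5) = 103 m/s
Δx = v₀t + ½at² = 0·3.5 + 0.5·29.5·3.5² = 181 m

Phase 2 (coasting upward): v₀ = 103 m/s, a = -10 m/s².
v = v₀ + at → t = (0 − 103) / -10 = 10.3 s
v² = v₀² + 2aΔx → Δx = (0² − 103²)/(2·-10) = 533 m

Phase 3 (free fall): v₀ = 0 m/s, a = -10 m/s².
Falls 714 m from rest: t = √(2·714/10) = 11.9 s; v = g·t = 119 m/s.
Impact speed = 119 m/s

119.5 m/s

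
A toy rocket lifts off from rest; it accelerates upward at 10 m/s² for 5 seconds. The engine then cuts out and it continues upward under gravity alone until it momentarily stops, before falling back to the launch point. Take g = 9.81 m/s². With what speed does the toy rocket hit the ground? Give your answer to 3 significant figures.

70.4 m/s

Phase 1 (powered ascent): v₀ = 0 m/s, a = 10 m/s².
v = v₀ + at = 0 + (10)(5) = 50.0 m/s
Δx = v₀t + ½at² = 0·5 + 0.5·10·5² = 125 m

Phase 2 (coasting upward): v₀ = 50.0 m/s, a = -9.81 m/s².
v = v₀ + at → t = (0 − 50.0) / -9.81 = 5.10 s
v² = v₀² + 2aΔx → Δx = (0² − 50.0²)/(2·-9.81) = 127 m

Phase 3 (free fall): v₀ = 0 m/s, a = -9.81 m/s².
Falls 252 m from rest: t = √(2·252/9.81) = 7.17 s; v = g·t = 70.4 m/s.
Impact speed = 70.4 m/s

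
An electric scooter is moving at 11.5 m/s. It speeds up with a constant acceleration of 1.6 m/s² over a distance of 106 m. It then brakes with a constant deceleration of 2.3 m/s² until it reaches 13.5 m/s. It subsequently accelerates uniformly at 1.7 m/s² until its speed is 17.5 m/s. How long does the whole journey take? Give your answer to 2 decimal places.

Phase 1 (accelerating): v₀ = 11.5 m/s, a = 1.6 m/s².
v² = v₀² + 2aΔx = 11.5² + 2·1.6·106 = 471 → v = 21.7 m/s
t = (v − v₀)/a = (21.7 − 11.5)/1.6 = 6.38 s

Phase 2 (decelerating): v₀ = 21.7 m/s, a = -2.3 m/s².
v = v₀ + at → t = (13.5 − 21.7) / -2.3 = 3.57 s
v² = v₀² + 2aΔx → Δx = (13.5² − 21.7²)/(2·-2.3) = 62.9 m

Phase 3 (accelerating): v₀ = 13.5 m/s, a = 1.7 m/s².
v = v₀ + at → t = (17.5 − 13.5) / 1.7 = 2.35 s
v² = v₀² + 2aΔx → Δx = (17.5² − 13.5²)/(2·1.7) = 36.5 m
Total time = 6.38 + 3.57 + 2.35 = 12.3 s

12.31 s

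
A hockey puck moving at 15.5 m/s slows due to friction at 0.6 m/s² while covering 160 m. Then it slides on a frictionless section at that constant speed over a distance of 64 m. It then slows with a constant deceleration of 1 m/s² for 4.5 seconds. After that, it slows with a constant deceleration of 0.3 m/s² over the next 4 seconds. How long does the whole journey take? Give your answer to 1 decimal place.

32.0 s

Phase 1 (decelerating): v₀ = 15.5 m/s, a = -0.6 m/s².
v² = v₀² + 2aΔx = 15.5² + 2·-0.6·160 = 48.2 → v = 6.95 m/s
t = (v − v₀)/a = (6.95 − 15.5)/-0.6 = 14.3 s

Phase 2 (constant speed): v₀ = 6.95 m/s, a = 0 m/s².
Constant speed: t = d/v = 64/6.95 = 9.21 s

Phase 3 (decelerating): v₀ = 6.95 m/s, a = -1 m/s².
v = v₀ + at = 6.95 + (-1)(4.5) = 2.45 m/s
Δx = v₀t + ½at² = 6.95·4.5 + 0.5·-1·4.5² = 21.1 m

Phase 4 (decelerating): v₀ = 2.45 m/s, a = -0.3 m/s².
v = v₀ + at = 2.45 + (-0.3)(4) = 1.25 m/s
Δx = v₀t + ½at² = 2.45·4 + 0.5·-0.3·4² = 7.38 m
Total time = 14.3 + 9.21 + 4.50 + 4.00 = 32.0 s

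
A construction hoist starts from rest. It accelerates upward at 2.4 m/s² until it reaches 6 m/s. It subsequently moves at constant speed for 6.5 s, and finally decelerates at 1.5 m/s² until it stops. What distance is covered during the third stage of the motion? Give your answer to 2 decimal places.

12.00 m

Phase 1 (accelerating): v₀ = 0 m/s, a = 2.4 m/s².
v = v₀ + at → t = (6 − 0) / 2.4 = 2.50 s
v² = v₀² + 2aΔx → Δx = (6² − 0²)/(2·2.4) = 7.50 m

Phase 2 (constant speed): v₀ = 6.00 m/s, a = 0 m/s².
v = v₀ + at = 6.00 + (0)(6.5) = 6.00 m/s
Δx = v₀t + ½at² = 6.00·6.5 + 0.5·0·6.5² = 39.0 m

Phase 3 (decelerating): v₀ = 6.00 m/s, a = -1.5 m/s².
v = v₀ + at → t = (0 − 6.00) / -1.5 = 4.00 s
v² = v₀² + 2aΔx → Δx = (0² − 6.00²)/(2·-1.5) = 12.0 m
Distance in phase 3 = 12.0 m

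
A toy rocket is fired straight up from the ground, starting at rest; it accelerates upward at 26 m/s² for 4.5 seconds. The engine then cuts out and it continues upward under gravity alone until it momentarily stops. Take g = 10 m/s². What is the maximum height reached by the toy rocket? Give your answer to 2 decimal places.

947.70 m

Phase 1 (powered ascent): v₀ = 0 m/s, a = 26 m/s².
v = v₀ + at = 0 + (26)(4.5) = 117 m/s
Δx = v₀t + ½at² = 0·4.5 + 0.5·26·4.5² = 263 m

Phase 2 (coasting upward): v₀ = 117 m/s, a = -10 m/s².
v = v₀ + at → t = (0 − 117) / -10 = 11.7 s
v² = v₀² + 2aΔx → Δx = (0² − 117²)/(2·-10) = 684 m
Maximum height = 263 + 684 = 948 m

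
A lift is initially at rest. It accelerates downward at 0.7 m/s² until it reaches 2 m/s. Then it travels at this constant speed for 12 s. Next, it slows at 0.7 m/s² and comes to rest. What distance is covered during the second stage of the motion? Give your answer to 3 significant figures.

24.0 m

Phase 1 (accelerating): v₀ = 0 m/s, a = 0.7 m/s².
v = v₀ + at → t = (2 − 0) / 0.7 = 2.86 s
v² = v₀² + 2aΔx → Δx = (2² − 0²)/(2·0.7) = 2.86 m

Phase 2 (constant speed): v₀ = 2.00 m/s, a = 0 m/s².
v = v₀ + at = 2.00 + (0)(12) = 2.00 m/s
Δx = v₀t + ½at² = 2.00·12 + 0.5·0·12² = 24.0 m
Distance in phase 2 = 24.0 m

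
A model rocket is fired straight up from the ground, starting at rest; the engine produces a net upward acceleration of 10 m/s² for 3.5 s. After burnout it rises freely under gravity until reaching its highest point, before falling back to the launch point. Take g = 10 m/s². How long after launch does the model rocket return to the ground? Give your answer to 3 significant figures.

11.9 s

Phase 1 (powered ascent): v₀ = 0 m/s, a = 10 m/s².
v = v₀ + at = 0 + (10)(3.5) = 35.0 m/s
Δx = v₀t + ½at² = 0·3.5 + 0.5·10·3.5² = 61.2 m

Phase 2 (coasting upward): v₀ = 35.0 m/s, a = -10 m/s².
v = v₀ + at → t = (0 − 35.0) / -10 = 3.50 s
v² = v₀² + 2aΔx → Δx = (0² − 35.0²)/(2·-10) = 61.2 m

Phase 3 (free fall): v₀ = 0 m/s, a = -10 m/s².
Falls 122 m from rest: t = √(2·122/10) = 4.95 s; v = g·t = 49.5 m/s.
Total time = 3.50 + 3.50 + 4.95 = 11.9 s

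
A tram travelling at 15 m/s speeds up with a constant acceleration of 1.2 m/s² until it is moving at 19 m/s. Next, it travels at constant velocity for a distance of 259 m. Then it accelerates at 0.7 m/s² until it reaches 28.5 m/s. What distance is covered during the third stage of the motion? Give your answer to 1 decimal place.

Phase 1 (accelerating): v₀ = 15.0 m/s, a = 1.2 m/s².
v = v₀ + at → t = (19 − 15.0) / 1.2 = 3.33 s
v² = v₀² + 2aΔx → Δx = (19² − 15.0²)/(2·1.2) = 56.7 m

Phase 2 (constant speed): v₀ = 19.0 m/s, a = 0 m/s².
Constant speed: t = d/v = 259/19.0 = 13.6 s

Phase 3 (accelerating): v₀ = 19.0 m/s, a = 0.7 m/s².
v = v₀ + at → t = (28.5 − 19.0) / 0.7 = 13.6 s
v² = v₀² + 2aΔx → Δx = (28.5² − 19.0²)/(2·0.7) = 322 m
Distance in phase 3 = 322 m

322.3 m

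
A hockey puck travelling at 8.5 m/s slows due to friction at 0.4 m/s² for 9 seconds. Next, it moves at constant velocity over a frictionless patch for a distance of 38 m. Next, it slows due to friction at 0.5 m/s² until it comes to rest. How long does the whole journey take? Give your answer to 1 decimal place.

26.6 s

Phase 1 (decelerating): v₀ = 8.50 m/s, a = -0.4 m/s².
v = v₀ + at = 8.50 + (-0.4)(9) = 4.90 m/s
Δx = v₀t + ½at² = 8.50·9 + 0.5·-0.4·9² = 60.3 m

Phase 2 (constant speed): v₀ = 4.90 m/s, a = 0 m/s².
Constant speed: t = d/v = 38/4.90 = 7.76 s

Phase 3 (decelerating): v₀ = 4.90 m/s, a = -0.5 m/s².
v = v₀ + at → t = (0 − 4.90) / -0.5 = 9.80 s
v² = v₀² + 2aΔx → Δx = (0² − 4.90²)/(2·-0.5) = 24.0 m
Total time = 9.00 + 7.76 + 9.80 = 26.6 s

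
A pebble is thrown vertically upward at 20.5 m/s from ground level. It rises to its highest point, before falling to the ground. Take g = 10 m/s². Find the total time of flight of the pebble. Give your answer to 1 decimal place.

Phase 1 (rising): v₀ = 20.5 m/s, a = -10 m/s².
v = v₀ + at → t = (0 − 20.5) / -10 = 2.05 s
v² = v₀² + 2aΔx → Δx = (0² − 20.5²)/(2·-10) = 21.0 m

Phase 2 (falling): v₀ = 0 m/s, a = -10 m/s².
Falls 21.0 m from rest: t = √(2·21.0/10) = 2.05 s; v = g·t = 20.5 m/s.
Total time = 2.05 + 2.05 = 4.10 s

4.1 s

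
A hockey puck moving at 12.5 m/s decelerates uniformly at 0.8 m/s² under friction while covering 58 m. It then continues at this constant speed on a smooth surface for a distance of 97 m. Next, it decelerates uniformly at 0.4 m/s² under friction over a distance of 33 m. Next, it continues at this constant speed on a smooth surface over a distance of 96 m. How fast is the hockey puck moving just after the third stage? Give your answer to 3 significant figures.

Phase 1 (decelerating): v₀ = 12.5 m/s, a = -0.8 m/s².
v² = v₀² + 2aΔx = 12.5² + 2·-0.8·58 = 63.4 → v = 7.97 m/s
t = (v − v₀)/a = (7.97 − 12.5)/-0.8 = 5.67 s

Phase 2 (constant speed): v₀ = 7.97 m/s, a = 0 m/s².
Constant speed: t = d/v = 97/7.97 = 12.2 s

Phase 3 (decelerating): v₀ = 7.97 m/s, a = -0.4 m/s².
v² = v₀² + 2aΔx = 7.97² + 2·-0.4·33 = 37.0 → v = 6.09 m/s
t = (v − v₀)/a = (6.09 − 7.97)/-0.4 = 4.70 s
Speed at end of phase 3 = 6.09 m/s

6.09 m/s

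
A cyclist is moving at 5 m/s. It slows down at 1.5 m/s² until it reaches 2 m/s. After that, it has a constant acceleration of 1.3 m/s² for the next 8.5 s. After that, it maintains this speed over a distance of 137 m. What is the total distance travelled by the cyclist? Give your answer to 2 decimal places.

Phase 1 (decelerating): v₀ = 5.00 m/s, a = -1.5 m/s².
v = v₀ + at → t = (2 − 5.00) / -1.5 = 2.00 s
v² = v₀² + 2aΔx → Δx = (2² − 5.00²)/(2·-1.5) = 7.00 m

Phase 2 (accelerating): v₀ = 2.00 m/s, a = 1.3 m/s².
v = v₀ + at = 2.00 + (1.3)(8.5) = 13.1 m/s
Δx = v₀t + ½at² = 2.00·8.5 + 0.5·1.3·8.5² = 64.0 m

Phase 3 (constant speed): v₀ = 13.1 m/s, a = 0 m/s².
Constant speed: t = d/v = 137/13.1 = 10.5 s
Total distance = 7.00 + 64.0 + 137 = 208 m

207.96 m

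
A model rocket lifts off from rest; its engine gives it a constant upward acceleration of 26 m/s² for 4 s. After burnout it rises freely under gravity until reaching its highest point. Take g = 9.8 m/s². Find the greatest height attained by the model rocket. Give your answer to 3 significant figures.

760 m

Phase 1 (powered ascent): v₀ = 0 m/s, a = 26 m/s².
v = v₀ + at = 0 + (26)(4) = 104 m/s
Δx = v₀t + ½at² = 0·4 + 0.5·26·4² = 208 m

Phase 2 (coasting upward): v₀ = 104 m/s, a = -9.8 m/s².
v = v₀ + at → t = (0 − 104) / -9.8 = 10.6 s
v² = v₀² + 2aΔx → Δx = (0² − 104²)/(2·-9.8) = 552 m
Maximum height = 208 + 552 = 760 m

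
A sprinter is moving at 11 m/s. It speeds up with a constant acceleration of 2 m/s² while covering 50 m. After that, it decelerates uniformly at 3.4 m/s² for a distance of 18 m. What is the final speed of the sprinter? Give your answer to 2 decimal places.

Phase 1 (accelerating): v₀ = 11.0 m/s, a = 2 m/s².
v² = v₀² + 2aΔx = 11.0² + 2·2·50 = 321 → v = 17.9 m/s
t = (v − v₀)/a = (17.9 − 11.0)/2 = 3.46 s

Phase 2 (decelerating): v₀ = 17.9 m/s, a = -3.4 m/s².
v² = v₀² + 2aΔx = 17.9² + 2·-3.4·18 = 199 → v = 14.1 m/s
t = (v − v₀)/a = (14.1 − 17.9)/-3.4 = 1.12 s
Final speed = 14.1 m/s

14.09 m/s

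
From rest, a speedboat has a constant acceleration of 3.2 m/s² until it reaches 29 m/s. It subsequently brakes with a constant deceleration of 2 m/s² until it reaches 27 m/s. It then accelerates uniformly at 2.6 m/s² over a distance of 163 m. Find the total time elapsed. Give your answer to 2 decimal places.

Phase 1 (accelerating): v₀ = 0 m/s, a = 3.2 m/s².
v = v₀ + at → t = (29 − 0) / 3.2 = 9.06 s
v² = v₀² + 2aΔx → Δx = (29² − 0²)/(2·3.2) = 131 m

Phase 2 (decelerating): v₀ = 29.0 m/s, a = -2 m/s².
v = v₀ + at → t = (27 − 29.0) / -2 = 1.00 s
v² = v₀² + 2aΔx → Δx = (27² − 29.0²)/(2·-2) = 28.0 m

Phase 3 (accelerating): v₀ = 27.0 m/s, a = 2.6 m/s².
v² = v₀² + 2aΔx = 27.0² + 2·2.6·163 = 1580 → v = 39.7 m/s
t = (v − v₀)/a = (39.7 − 27.0)/2.6 = 4.89 s
Total time = 9.06 + 1.00 + 4.89 = 14.9 s

14.95 s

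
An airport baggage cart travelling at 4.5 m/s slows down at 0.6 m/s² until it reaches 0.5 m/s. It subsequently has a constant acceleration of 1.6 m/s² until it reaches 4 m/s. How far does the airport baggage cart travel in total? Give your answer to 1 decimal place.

21.6 m

Phase 1 (decelerating): v₀ = 4.50 m/s, a = -0.6 m/s².
v = v₀ + at → t = (0.5 − 4.50) / -0.6 = 6.67 s
v² = v₀² + 2aΔx → Δx = (0.5² − 4.50²)/(2·-0.6) = 16.7 m

Phase 2 (accelerating): v₀ = 0.500 m/s, a = 1.6 m/s².
v = v₀ + at → t = (4 − 0.500) / 1.6 = 2.19 s
v² = v₀² + 2aΔx → Δx = (4² − 0.500²)/(2·1.6) = 4.92 m
Total distance = 16.7 + 4.92 = 21.6 m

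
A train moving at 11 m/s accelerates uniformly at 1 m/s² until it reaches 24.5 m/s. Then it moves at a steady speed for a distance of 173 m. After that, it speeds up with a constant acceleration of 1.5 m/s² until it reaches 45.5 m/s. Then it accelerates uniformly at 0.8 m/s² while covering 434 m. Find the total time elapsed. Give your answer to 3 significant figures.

43.4 s

Phase 1 (accelerating): v₀ = 11.0 m/s, a = 1 m/s².
v = v₀ + at → t = (24.5 − 11.0) / 1 = 13.5 s
v² = v₀² + 2aΔx → Δx = (24.5² − 11.0²)/(2·1) = 240 m

Phase 2 (constant speed): v₀ = 24.5 m/s, a = 0 m/s².
Constant speed: t = d/v = 173/24.5 = 7.06 s

Phase 3 (accelerating): v₀ = 24.5 m/s, a = 1.5 m/s².
v = v₀ + at → t = (45.5 − 24.5) / 1.5 = 14.0 s
v² = v₀² + 2aΔx → Δx = (45.5² − 24.5²)/(2·1.5) = 490 m

Phase 4 (accelerating): v₀ = 45.5 m/s, a = 0.8 m/s².
v² = v₀² + 2aΔx = 45.5² + 2·0.8·434 = 2760 → v = 52.6 m/s
t = (v − v₀)/a = (52.6 − 45.5)/0.8 = 8.85 s
Total time = 13.5 + 7.06 + 14.0 + 8.85 = 43.4 s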